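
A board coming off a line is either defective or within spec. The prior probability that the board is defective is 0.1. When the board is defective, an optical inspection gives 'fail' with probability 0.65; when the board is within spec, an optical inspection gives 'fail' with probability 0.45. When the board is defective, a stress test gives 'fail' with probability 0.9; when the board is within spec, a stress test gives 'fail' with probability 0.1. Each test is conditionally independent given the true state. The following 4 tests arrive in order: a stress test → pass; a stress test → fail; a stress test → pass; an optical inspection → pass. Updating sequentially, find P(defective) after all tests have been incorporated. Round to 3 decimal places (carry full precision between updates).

Each posterior becomes the prior for the next update.
After a stress test='pass': P(defective) = 0.1·0.1000 / (0.1·0.1000 + 0.9·0.9000) ≈ 0.0122
After a stress test='fail': P(defective) = 0.9·0.0122 / (0.9·0.0122 + 0.1·0.9878) ≈ 0.1000
After a stress test='pass': P(defective) = 0.1·0.1000 / (0.1·0.1000 + 0.9·0.9000) ≈ 0.0122
After an optical inspection='pass': P(defective) = 0.35·0.0122 / (0.35·0.0122 + 0.55·0.9878) ≈ 0.0078

0.008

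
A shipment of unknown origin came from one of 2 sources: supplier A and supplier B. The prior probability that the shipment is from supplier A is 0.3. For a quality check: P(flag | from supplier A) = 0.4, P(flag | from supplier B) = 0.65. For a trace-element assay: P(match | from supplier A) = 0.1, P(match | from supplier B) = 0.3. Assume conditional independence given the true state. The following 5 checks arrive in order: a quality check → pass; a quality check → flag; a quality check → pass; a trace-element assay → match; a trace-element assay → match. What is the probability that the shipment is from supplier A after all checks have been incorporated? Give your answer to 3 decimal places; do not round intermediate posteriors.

0.079

After a quality check='pass': P(supplier A) = 0.6·0.3000 / (0.6·0.3000 + 0.35·0.7000) ≈ 0.4235
After a quality check='flag': P(supplier A) = 0.4·0.4235 / (0.4·0.4235 + 0.65·0.5765) ≈ 0.3114
After a quality check='pass': P(supplier A) = 0.6·0.3114 / (0.6·0.3114 + 0.35·0.6886) ≈ 0.4366
After a trace-element assay='match': P(supplier A) = 0.1·0.4366 / (0.1·0.4366 + 0.3·0.5634) ≈ 0.2053
After a trace-element assay='match': P(supplier A) = 0.1·0.2053 / (0.1·0.2053 + 0.3·0.7947) ≈ 0.0793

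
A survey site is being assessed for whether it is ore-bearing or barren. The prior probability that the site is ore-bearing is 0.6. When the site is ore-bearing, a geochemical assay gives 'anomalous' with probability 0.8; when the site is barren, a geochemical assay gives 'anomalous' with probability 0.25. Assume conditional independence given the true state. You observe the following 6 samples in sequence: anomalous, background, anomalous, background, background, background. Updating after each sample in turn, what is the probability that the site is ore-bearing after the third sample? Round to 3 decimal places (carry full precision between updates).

After 'anomalous': P(ore) = 0.8·0.6000 / (0.8·0.6000 + 0.25·0.4000) ≈ 0.8276
After 'background': P(ore) = 0.2·0.8276 / (0.2·0.8276 + 0.75·0.1724) ≈ 0.5614
After 'anomalous': P(ore) = 0.8·0.5614 / (0.8·0.5614 + 0.25·0.4386) ≈ 0.8038

0.804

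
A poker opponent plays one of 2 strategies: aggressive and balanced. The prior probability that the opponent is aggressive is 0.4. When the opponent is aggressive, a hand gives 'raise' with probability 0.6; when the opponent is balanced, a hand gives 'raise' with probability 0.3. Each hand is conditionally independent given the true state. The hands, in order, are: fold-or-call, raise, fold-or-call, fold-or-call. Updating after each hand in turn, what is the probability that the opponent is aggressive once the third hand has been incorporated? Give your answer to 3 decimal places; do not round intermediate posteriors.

After 'fold-or-call': P(aggressive) = 0.4·0.4000 / (0.4·0.4000 + 0.7·0.6000) ≈ 0.2759
After 'raise': P(aggressive) = 0.6·0.2759 / (0.6·0.2759 + 0.3·0.7241) ≈ 0.4324
After 'fold-or-call': P(aggressive) = 0.4·0.4324 / (0.4·0.4324 + 0.7·0.5676) ≈ 0.3033

0.303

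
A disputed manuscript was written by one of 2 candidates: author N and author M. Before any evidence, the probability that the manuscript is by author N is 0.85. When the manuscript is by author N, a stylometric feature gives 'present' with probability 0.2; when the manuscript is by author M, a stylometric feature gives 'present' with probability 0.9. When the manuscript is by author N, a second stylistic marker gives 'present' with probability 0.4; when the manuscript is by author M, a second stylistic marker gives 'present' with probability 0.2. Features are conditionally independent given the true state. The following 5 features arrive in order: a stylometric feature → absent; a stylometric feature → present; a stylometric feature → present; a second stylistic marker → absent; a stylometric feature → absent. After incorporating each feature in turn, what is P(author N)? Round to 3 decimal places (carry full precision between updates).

Each posterior becomes the prior for the next update.
After a stylometric feature='absent': P(author N) = 0.8·0.8500 / (0.8·0.8500 + 0.1·0.1500) ≈ 0.9784
After a stylometric feature='present': P(author N) = 0.2·0.9784 / (0.2·0.9784 + 0.9·0.0216) ≈ 0.9097
After a stylometric feature='present': P(author N) = 0.2·0.9097 / (0.2·0.9097 + 0.9·0.0903) ≈ 0.6912
After a second stylistic marker='absent': P(author N) = 0.6·0.6912 / (0.6·0.6912 + 0.8·0.3088) ≈ 0.6267
After a stylometric feature='absent': P(author N) = 0.8·0.6267 / (0.8·0.6267 + 0.1·0.3733) ≈ 0.9307

0.931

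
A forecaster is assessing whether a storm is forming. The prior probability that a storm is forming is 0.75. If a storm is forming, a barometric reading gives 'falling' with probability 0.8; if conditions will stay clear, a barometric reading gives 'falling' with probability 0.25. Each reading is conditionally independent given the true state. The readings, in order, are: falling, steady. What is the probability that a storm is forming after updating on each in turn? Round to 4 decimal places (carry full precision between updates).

0.7191

Each posterior becomes the prior for the next update.
After 'falling': P(storm) = 0.8·0.7500 / (0.8·0.7500 + 0.25·0.2500) ≈ 0.9057
After 'steady': P(storm) = 0.2·0.9057 / (0.2·0.9057 + 0.75·0.0943) ≈ 0.7191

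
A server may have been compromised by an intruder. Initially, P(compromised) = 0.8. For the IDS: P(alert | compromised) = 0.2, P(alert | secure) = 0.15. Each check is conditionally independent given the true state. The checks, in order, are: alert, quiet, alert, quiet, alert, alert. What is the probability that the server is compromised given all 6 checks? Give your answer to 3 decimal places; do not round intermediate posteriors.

Each posterior becomes the prior for the next update.
After 'alert': P(compromised) = 0.2·0.8000 / (0.2·0.8000 + 0.15·0.2000) ≈ 0.8421
After 'quiet': P(compromised) = 0.8·0.8421 / (0.8·0.8421 + 0.85·0.1579) ≈ 0.8339
After 'alert': P(compromised) = 0.2·0.8339 / (0.2·0.8339 + 0.15·0.1661) ≈ 0.8700
After 'quiet': P(compromised) = 0.8·0.8700 / (0.8·0.8700 + 0.85·0.1300) ≈ 0.8630
After 'alert': P(compromised) = 0.2·0.8630 / (0.2·0.8630 + 0.15·0.1370) ≈ 0.8936
After 'alert': P(compromised) = 0.2·0.8936 / (0.2·0.8936 + 0.15·0.1064) ≈ 0.9180

0.918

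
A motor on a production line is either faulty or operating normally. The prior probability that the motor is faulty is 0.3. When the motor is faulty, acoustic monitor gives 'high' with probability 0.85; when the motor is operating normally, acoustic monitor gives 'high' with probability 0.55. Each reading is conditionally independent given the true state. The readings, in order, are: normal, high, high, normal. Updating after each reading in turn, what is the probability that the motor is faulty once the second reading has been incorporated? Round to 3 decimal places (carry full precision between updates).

After 'normal': P(faulty) = 0.15·0.3000 / (0.15·0.3000 + 0.45·0.7000) ≈ 0.1250
After 'high': P(faulty) = 0.85·0.1250 / (0.85·0.1250 + 0.55·0.8750) ≈ 0.1809

0.181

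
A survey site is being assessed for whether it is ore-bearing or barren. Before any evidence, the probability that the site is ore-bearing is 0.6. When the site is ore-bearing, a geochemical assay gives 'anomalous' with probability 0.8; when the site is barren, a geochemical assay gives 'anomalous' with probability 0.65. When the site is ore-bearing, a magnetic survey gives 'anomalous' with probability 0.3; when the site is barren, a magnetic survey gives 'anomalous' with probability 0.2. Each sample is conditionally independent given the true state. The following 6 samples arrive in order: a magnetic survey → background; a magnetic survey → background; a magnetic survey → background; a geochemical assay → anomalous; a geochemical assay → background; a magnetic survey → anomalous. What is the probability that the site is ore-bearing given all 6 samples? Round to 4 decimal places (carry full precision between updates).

0.5146

After a magnetic survey='background': P(ore) = 0.7·0.6000 / (0.7·0.6000 + 0.8·0.4000) ≈ 0.5676
After a magnetic survey='background': P(ore) = 0.7·0.5676 / (0.7·0.5676 + 0.8·0.4324) ≈ 0.5345
After a magnetic survey='background': P(ore) = 0.7·0.5345 / (0.7·0.5345 + 0.8·0.4655) ≈ 0.5012
After a geochemical assay='anomalous': P(ore) = 0.8·0.5012 / (0.8·0.5012 + 0.65·0.4988) ≈ 0.5529
After a geochemical assay='background': P(ore) = 0.2·0.5529 / (0.2·0.5529 + 0.35·0.4471) ≈ 0.4141
After a magnetic survey='anomalous': P(ore) = 0.3·0.4141 / (0.3·0.4141 + 0.2·0.5859) ≈ 0.5146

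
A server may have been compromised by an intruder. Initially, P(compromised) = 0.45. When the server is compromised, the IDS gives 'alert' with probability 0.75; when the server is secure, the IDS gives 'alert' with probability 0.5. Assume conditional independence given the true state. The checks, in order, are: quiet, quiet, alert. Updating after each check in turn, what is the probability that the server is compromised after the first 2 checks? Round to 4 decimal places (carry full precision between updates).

0.1698

Each posterior becomes the prior for the next update.
After 'quiet': P(compromised) = 0.25·0.4500 / (0.25·0.4500 + 0.5·0.5500) ≈ 0.2903
After 'quiet': P(compromised) = 0.25·0.2903 / (0.25·0.2903 + 0.5·0.7097) ≈ 0.1698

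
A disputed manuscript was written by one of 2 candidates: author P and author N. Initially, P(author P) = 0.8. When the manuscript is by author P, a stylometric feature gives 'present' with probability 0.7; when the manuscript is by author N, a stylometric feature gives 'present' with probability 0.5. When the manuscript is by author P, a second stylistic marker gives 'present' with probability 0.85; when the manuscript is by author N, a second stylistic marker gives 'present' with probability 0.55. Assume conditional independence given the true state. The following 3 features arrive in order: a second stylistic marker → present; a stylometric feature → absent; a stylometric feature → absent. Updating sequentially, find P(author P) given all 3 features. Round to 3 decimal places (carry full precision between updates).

After a second stylistic marker='present': P(author P) = 0.85·0.8000 / (0.85·0.8000 + 0.55·0.2000) ≈ 0.8608
After a stylometric feature='absent': P(author P) = 0.3·0.8608 / (0.3·0.8608 + 0.5·0.1392) ≈ 0.7876
After a stylometric feature='absent': P(author P) = 0.3·0.7876 / (0.3·0.7876 + 0.5·0.2124) ≈ 0.6900

0.690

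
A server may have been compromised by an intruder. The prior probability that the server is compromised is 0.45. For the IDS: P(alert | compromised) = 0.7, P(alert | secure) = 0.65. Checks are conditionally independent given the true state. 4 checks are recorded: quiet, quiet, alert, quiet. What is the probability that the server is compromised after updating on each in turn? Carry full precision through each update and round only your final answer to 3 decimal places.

0.357

Apply Bayes' rule sequentially, carrying P(compromised) forward.
After 'quiet': P(compromised) = 0.3·0.4500 / (0.3·0.4500 + 0.35·0.5500) ≈ 0.4122
After 'quiet': P(compromised) = 0.3·0.4122 / (0.3·0.4122 + 0.35·0.5878) ≈ 0.3754
After 'alert': P(compromised) = 0.7·0.3754 / (0.7·0.3754 + 0.65·0.6246) ≈ 0.3930
After 'quiet': P(compromised) = 0.3·0.3930 / (0.3·0.3930 + 0.35·0.6070) ≈ 0.3569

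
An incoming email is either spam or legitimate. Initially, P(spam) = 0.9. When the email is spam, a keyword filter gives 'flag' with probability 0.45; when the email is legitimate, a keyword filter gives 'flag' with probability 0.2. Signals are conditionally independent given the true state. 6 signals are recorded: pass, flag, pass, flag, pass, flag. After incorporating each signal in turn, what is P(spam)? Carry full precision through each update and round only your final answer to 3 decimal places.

0.971

After 'pass': P(spam) = 0.55·0.9000 / (0.55·0.9000 + 0.8·0.1000) ≈ 0.8609
After 'flag': P(spam) = 0.45·0.8609 / (0.45·0.8609 + 0.2·0.1391) ≈ 0.9330
After 'pass': P(spam) = 0.55·0.9330 / (0.55·0.9330 + 0.8·0.0670) ≈ 0.9054
After 'flag': P(spam) = 0.45·0.9054 / (0.45·0.9054 + 0.2·0.0946) ≈ 0.9556
After 'pass': P(spam) = 0.55·0.9556 / (0.55·0.9556 + 0.8·0.0444) ≈ 0.9367
After 'flag': P(spam) = 0.45·0.9367 / (0.45·0.9367 + 0.2·0.0633) ≈ 0.9709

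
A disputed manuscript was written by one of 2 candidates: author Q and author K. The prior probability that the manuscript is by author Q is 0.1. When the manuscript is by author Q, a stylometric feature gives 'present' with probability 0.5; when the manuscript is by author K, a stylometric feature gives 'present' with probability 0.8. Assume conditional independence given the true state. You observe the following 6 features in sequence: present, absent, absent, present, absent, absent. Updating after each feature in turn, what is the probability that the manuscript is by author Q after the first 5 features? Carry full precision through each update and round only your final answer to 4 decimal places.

0.4041

After 'present': P(author Q) = 0.5·0.1000 / (0.5·0.1000 + 0.8·0.9000) ≈ 0.0649
After 'absent': P(author Q) = 0.5·0.0649 / (0.5·0.0649 + 0.2·0.9351) ≈ 0.1479
After 'absent': P(author Q) = 0.5·0.1479 / (0.5·0.1479 + 0.2·0.8521) ≈ 0.3027
After 'present': P(author Q) = 0.5·0.3027 / (0.5·0.3027 + 0.8·0.6973) ≈ 0.2134
After 'absent': P(author Q) = 0.5·0.2134 / (0.5·0.2134 + 0.2·0.7866) ≈ 0.4041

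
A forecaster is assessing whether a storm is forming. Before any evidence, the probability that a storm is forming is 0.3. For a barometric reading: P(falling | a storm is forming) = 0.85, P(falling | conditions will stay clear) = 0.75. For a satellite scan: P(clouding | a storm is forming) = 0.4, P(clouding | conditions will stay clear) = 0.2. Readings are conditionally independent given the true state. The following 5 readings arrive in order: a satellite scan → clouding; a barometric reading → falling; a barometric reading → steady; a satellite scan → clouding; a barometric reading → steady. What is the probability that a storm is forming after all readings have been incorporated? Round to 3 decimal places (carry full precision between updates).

After a satellite scan='clouding': P(storm) = 0.4·0.3000 / (0.4·0.3000 + 0.2·0.7000) ≈ 0.4615
After a barometric reading='falling': P(storm) = 0.85·0.4615 / (0.85·0.4615 + 0.75·0.5385) ≈ 0.4928
After a barometric reading='steady': P(storm) = 0.15·0.4928 / (0.15·0.4928 + 0.25·0.5072) ≈ 0.3682
After a satellite scan='clouding': P(storm) = 0.4·0.3682 / (0.4·0.3682 + 0.2·0.6318) ≈ 0.5383
After a barometric reading='steady': P(storm) = 0.15·0.5383 / (0.15·0.5383 + 0.25·0.4617) ≈ 0.4116

0.412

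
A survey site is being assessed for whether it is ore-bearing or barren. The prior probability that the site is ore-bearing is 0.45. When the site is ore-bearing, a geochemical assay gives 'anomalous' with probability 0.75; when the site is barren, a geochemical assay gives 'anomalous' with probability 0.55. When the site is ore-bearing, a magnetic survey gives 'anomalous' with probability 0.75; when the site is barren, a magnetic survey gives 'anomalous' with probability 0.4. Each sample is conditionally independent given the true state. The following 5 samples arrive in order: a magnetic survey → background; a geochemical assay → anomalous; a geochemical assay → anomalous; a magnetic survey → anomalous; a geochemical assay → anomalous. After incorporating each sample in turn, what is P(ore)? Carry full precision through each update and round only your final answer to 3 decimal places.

After a magnetic survey='background': P(ore) = 0.25·0.4500 / (0.25·0.4500 + 0.6·0.5500) ≈ 0.2542
After a geochemical assay='anomalous': P(ore) = 0.75·0.2542 / (0.75·0.2542 + 0.55·0.7458) ≈ 0.3173
After a geochemical assay='anomalous': P(ore) = 0.75·0.3173 / (0.75·0.3173 + 0.55·0.6827) ≈ 0.3880
After a magnetic survey='anomalous': P(ore) = 0.75·0.3880 / (0.75·0.3880 + 0.4·0.6120) ≈ 0.5431
After a geochemical assay='anomalous': P(ore) = 0.75·0.5431 / (0.75·0.5431 + 0.55·0.4569) ≈ 0.6184

0.618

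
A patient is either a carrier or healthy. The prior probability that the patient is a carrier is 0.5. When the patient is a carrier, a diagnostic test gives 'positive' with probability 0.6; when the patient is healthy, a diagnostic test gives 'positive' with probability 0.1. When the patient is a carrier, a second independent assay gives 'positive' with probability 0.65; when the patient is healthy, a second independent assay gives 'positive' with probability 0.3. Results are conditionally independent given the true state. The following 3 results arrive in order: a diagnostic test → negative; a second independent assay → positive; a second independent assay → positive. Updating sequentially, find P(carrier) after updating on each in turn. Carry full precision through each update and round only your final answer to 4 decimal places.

After a diagnostic test='negative': P(carrier) = 0.4·0.5000 / (0.4·0.5000 + 0.9·0.5000) ≈ 0.3077
After a second independent assay='positive': P(carrier) = 0.65·0.3077 / (0.65·0.3077 + 0.3·0.6923) ≈ 0.4906
After a second independent assay='positive': P(carrier) = 0.65·0.4906 / (0.65·0.4906 + 0.3·0.5094) ≈ 0.6760

0.6760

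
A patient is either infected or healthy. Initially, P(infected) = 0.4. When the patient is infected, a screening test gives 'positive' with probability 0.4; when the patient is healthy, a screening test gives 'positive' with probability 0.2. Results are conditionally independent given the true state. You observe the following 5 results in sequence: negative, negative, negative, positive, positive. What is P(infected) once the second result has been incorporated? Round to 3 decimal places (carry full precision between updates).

0.273

Apply Bayes' rule sequentially, carrying P(infected) forward.
After 'negative': P(infected) = 0.6·0.4000 / (0.6·0.4000 + 0.8·0.6000) ≈ 0.3333
After 'negative': P(infected) = 0.6·0.3333 / (0.6·0.3333 + 0.8·0.6667) ≈ 0.2727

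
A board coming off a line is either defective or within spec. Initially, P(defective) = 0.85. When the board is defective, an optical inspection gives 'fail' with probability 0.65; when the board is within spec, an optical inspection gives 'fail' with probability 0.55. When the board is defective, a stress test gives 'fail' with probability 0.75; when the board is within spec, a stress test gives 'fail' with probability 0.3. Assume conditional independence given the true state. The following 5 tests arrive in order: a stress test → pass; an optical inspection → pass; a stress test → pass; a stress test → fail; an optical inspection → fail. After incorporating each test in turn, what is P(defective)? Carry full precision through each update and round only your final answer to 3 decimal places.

After a stress test='pass': P(defective) = 0.25·0.8500 / (0.25·0.8500 + 0.7·0.1500) ≈ 0.6693
After an optical inspection='pass': P(defective) = 0.35·0.6693 / (0.35·0.6693 + 0.45·0.3307) ≈ 0.6115
After a stress test='pass': P(defective) = 0.25·0.6115 / (0.25·0.6115 + 0.7·0.3885) ≈ 0.3599
After a stress test='fail': P(defective) = 0.75·0.3599 / (0.75·0.3599 + 0.3·0.6401) ≈ 0.5843
After an optical inspection='fail': P(defective) = 0.65·0.5843 / (0.65·0.5843 + 0.55·0.4157) ≈ 0.6242

0.624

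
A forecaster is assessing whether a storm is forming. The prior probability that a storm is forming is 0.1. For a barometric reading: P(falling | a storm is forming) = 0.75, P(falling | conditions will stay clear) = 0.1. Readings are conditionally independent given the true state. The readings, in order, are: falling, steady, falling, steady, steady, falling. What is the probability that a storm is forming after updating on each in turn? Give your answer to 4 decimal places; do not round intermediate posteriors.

0.5012

After 'falling': P(storm) = 0.75·0.1000 / (0.75·0.1000 + 0.1·0.9000) ≈ 0.4545
After 'steady': P(storm) = 0.25·0.4545 / (0.25·0.4545 + 0.9·0.5455) ≈ 0.1880
After 'falling': P(storm) = 0.75·0.1880 / (0.75·0.1880 + 0.1·0.8120) ≈ 0.6345
After 'steady': P(storm) = 0.25·0.6345 / (0.25·0.6345 + 0.9·0.3655) ≈ 0.3254
After 'steady': P(storm) = 0.25·0.3254 / (0.25·0.3254 + 0.9·0.6746) ≈ 0.1181
After 'falling': P(storm) = 0.75·0.1181 / (0.75·0.1181 + 0.1·0.8819) ≈ 0.5012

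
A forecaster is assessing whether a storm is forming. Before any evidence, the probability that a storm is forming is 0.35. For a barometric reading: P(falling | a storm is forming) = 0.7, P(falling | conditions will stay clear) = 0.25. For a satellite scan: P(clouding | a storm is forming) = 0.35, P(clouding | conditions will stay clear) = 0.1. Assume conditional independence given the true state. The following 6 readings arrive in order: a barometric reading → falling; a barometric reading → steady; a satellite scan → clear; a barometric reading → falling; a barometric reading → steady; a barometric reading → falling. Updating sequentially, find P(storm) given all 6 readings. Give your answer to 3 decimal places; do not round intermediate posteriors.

0.577

After a barometric reading='falling': P(storm) = 0.7·0.3500 / (0.7·0.3500 + 0.25·0.6500) ≈ 0.6012
After a barometric reading='steady': P(storm) = 0.3·0.6012 / (0.3·0.6012 + 0.75·0.3988) ≈ 0.3762
After a satellite scan='clear': P(storm) = 0.65·0.3762 / (0.65·0.3762 + 0.9·0.6238) ≈ 0.3034
After a barometric reading='falling': P(storm) = 0.7·0.3034 / (0.7·0.3034 + 0.25·0.6966) ≈ 0.5495
After a barometric reading='steady': P(storm) = 0.3·0.5495 / (0.3·0.5495 + 0.75·0.4505) ≈ 0.3279
After a barometric reading='falling': P(storm) = 0.7·0.3279 / (0.7·0.3279 + 0.25·0.6721) ≈ 0.5773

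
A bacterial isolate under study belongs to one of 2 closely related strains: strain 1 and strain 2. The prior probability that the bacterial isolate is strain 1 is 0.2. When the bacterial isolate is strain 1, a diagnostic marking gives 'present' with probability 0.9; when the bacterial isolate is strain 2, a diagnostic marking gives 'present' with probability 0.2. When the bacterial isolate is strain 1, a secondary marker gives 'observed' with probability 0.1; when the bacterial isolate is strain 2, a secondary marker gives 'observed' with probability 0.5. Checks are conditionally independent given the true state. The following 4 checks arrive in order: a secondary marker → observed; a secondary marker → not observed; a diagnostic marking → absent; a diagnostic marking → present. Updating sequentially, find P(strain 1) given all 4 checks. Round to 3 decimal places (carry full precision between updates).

After a secondary marker='observed': P(strain 1) = 0.1·0.2000 / (0.1·0.2000 + 0.5·0.8000) ≈ 0.0476
After a secondary marker='not observed': P(strain 1) = 0.9·0.0476 / (0.9·0.0476 + 0.5·0.9524) ≈ 0.0826
After a diagnostic marking='absent': P(strain 1) = 0.1·0.0826 / (0.1·0.0826 + 0.8·0.9174) ≈ 0.0111
After a diagnostic marking='present': P(strain 1) = 0.9·0.0111 / (0.9·0.0111 + 0.2·0.9889) ≈ 0.0482

0.048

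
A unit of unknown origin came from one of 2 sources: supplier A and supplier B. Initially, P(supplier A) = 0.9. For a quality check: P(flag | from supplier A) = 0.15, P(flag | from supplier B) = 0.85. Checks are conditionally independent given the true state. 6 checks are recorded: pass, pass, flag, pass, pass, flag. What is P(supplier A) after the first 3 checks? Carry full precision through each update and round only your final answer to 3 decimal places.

0.981

After 'pass': P(supplier A) = 0.85·0.9000 / (0.85·0.9000 + 0.15·0.1000) ≈ 0.9808
After 'pass': P(supplier A) = 0.85·0.9808 / (0.85·0.9808 + 0.15·0.0192) ≈ 0.9966
After 'flag': P(supplier A) = 0.15·0.9966 / (0.15·0.9966 + 0.85·0.0034) ≈ 0.9808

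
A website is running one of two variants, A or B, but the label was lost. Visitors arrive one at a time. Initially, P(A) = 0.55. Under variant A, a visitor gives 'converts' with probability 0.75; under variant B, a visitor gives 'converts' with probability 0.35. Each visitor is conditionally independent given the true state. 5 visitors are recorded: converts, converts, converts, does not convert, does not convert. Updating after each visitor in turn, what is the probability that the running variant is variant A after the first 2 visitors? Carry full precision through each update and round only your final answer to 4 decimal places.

After 'converts': P(A) = 0.75·0.5500 / (0.75·0.5500 + 0.35·0.4500) ≈ 0.7237
After 'converts': P(A) = 0.75·0.7237 / (0.75·0.7237 + 0.35·0.2763) ≈ 0.8488

0.8488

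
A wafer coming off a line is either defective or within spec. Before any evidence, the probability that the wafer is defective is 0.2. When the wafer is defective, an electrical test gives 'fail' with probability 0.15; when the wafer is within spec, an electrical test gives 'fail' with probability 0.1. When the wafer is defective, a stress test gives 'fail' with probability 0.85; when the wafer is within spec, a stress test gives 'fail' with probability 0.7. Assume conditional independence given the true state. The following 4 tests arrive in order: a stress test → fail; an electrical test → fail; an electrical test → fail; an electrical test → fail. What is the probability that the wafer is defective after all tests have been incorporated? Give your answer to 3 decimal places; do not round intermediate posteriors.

After a stress test='fail': P(defective) = 0.85·0.2000 / (0.85·0.2000 + 0.7·0.8000) ≈ 0.2329
After an electrical test='fail': P(defective) = 0.15·0.2329 / (0.15·0.2329 + 0.1·0.7671) ≈ 0.3129
After an electrical test='fail': P(defective) = 0.15·0.3129 / (0.15·0.3129 + 0.1·0.6871) ≈ 0.4058
After an electrical test='fail': P(defective) = 0.15·0.4058 / (0.15·0.4058 + 0.1·0.5942) ≈ 0.5061

0.506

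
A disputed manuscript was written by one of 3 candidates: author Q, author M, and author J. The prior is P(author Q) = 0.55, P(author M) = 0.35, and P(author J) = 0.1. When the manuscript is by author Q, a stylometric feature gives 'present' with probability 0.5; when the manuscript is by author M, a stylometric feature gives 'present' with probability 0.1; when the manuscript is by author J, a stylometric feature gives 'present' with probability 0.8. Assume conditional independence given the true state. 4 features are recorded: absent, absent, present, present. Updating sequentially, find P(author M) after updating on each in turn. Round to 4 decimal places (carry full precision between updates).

0.0713

Each posterior becomes the prior for the next update.
After 'absent': normaliser = 0.5·0.5500 + 0.9·0.3500 + 0.2·0.1000; P(author Q) ≈ 0.4508, P(author M) ≈ 0.5164, P(author J) ≈ 0.0328
After 'absent': normaliser = 0.5·0.4508 + 0.9·0.5164 + 0.2·0.0328; P(author Q) ≈ 0.3235, P(author M) ≈ 0.6671, P(author J) ≈ 0.0094
After 'present': normaliser = 0.5·0.3235 + 0.1·0.6671 + 0.8·0.0094; P(author Q) ≈ 0.6854, P(author M) ≈ 0.2827, P(author J) ≈ 0.0319
After 'present': normaliser = 0.5·0.6854 + 0.1·0.2827 + 0.8·0.0319; P(author Q) ≈ 0.8643, P(author M) ≈ 0.0713, P(author J) ≈ 0.0644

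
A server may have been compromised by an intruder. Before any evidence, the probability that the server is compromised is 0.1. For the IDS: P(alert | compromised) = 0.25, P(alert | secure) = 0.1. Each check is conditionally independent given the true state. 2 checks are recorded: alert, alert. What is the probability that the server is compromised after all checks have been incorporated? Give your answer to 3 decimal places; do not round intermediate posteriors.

0.410

After 'alert': P(compromised) = 0.25·0.1000 / (0.25·0.1000 + 0.1·0.9000) ≈ 0.2174
After 'alert': P(compromised) = 0.25·0.2174 / (0.25·0.2174 + 0.1·0.7826) ≈ 0.4098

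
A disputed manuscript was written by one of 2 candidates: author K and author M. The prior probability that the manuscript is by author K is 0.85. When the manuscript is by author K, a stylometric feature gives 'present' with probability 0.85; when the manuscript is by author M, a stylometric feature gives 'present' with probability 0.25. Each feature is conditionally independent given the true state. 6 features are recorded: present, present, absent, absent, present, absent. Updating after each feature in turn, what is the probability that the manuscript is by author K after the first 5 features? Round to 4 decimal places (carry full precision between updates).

After 'present': P(author K) = 0.85·0.8500 / (0.85·0.8500 + 0.25·0.1500) ≈ 0.9507
After 'present': P(author K) = 0.85·0.9507 / (0.85·0.9507 + 0.25·0.0493) ≈ 0.9850
After 'absent': P(author K) = 0.15·0.9850 / (0.15·0.9850 + 0.75·0.0150) ≈ 0.9291
After 'absent': P(author K) = 0.15·0.9291 / (0.15·0.9291 + 0.75·0.0709) ≈ 0.7238
After 'present': P(author K) = 0.85·0.7238 / (0.85·0.7238 + 0.25·0.2762) ≈ 0.8991

0.8991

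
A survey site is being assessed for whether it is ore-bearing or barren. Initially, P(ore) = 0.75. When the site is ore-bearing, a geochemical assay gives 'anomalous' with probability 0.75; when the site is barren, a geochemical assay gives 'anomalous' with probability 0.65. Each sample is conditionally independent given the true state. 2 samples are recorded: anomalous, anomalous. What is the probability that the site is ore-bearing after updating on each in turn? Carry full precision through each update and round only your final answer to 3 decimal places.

0.800

After 'anomalous': P(ore) = 0.75·0.7500 / (0.75·0.7500 + 0.65·0.2500) ≈ 0.7759
After 'anomalous': P(ore) = 0.75·0.7759 / (0.75·0.7759 + 0.65·0.2241) ≈ 0.7998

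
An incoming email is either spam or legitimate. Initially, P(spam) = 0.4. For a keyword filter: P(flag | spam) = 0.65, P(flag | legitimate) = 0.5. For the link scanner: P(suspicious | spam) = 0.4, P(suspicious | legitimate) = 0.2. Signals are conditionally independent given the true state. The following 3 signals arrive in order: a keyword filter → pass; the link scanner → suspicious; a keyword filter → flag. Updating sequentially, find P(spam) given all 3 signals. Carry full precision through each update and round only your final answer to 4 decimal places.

After a keyword filter='pass': P(spam) = 0.35·0.4000 / (0.35·0.4000 + 0.5·0.6000) ≈ 0.3182
After the link scanner='suspicious': P(spam) = 0.4·0.3182 / (0.4·0.3182 + 0.2·0.6818) ≈ 0.4828
After a keyword filter='flag': P(spam) = 0.65·0.4828 / (0.65·0.4828 + 0.5·0.5172) ≈ 0.5482

0.5482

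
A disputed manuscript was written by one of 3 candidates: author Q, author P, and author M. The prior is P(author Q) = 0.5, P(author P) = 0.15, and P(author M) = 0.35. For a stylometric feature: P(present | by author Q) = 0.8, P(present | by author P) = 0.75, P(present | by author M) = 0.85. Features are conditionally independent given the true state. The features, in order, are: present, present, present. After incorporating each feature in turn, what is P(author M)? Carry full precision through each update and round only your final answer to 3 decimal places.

0.402

After 'present': normaliser = 0.8·0.5000 + 0.75·0.1500 + 0.85·0.3500; P(author Q) ≈ 0.4938, P(author P) ≈ 0.1389, P(author M) ≈ 0.3673
After 'present': normaliser = 0.8·0.4938 + 0.75·0.1389 + 0.85·0.3673; P(author Q) ≈ 0.4869, P(author P) ≈ 0.1284, P(author M) ≈ 0.3847
After 'present': normaliser = 0.8·0.4869 + 0.75·0.1284 + 0.85·0.3847; P(author Q) ≈ 0.4792, P(author P) ≈ 0.1185, P(author M) ≈ 0.4023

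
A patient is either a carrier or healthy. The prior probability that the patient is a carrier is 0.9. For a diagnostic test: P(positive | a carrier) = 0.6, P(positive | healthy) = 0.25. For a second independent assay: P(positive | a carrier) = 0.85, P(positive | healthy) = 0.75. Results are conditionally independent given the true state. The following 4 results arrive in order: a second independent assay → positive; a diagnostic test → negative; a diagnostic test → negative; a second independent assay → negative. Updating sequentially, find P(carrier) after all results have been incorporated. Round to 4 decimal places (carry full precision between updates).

0.6351

After a second independent assay='positive': P(carrier) = 0.85·0.9000 / (0.85·0.9000 + 0.75·0.1000) ≈ 0.9107
After a diagnostic test='negative': P(carrier) = 0.4·0.9107 / (0.4·0.9107 + 0.75·0.0893) ≈ 0.8447
After a diagnostic test='negative': P(carrier) = 0.4·0.8447 / (0.4·0.8447 + 0.75·0.1553) ≈ 0.7437
After a second independent assay='negative': P(carrier) = 0.15·0.7437 / (0.15·0.7437 + 0.25·0.2563) ≈ 0.6351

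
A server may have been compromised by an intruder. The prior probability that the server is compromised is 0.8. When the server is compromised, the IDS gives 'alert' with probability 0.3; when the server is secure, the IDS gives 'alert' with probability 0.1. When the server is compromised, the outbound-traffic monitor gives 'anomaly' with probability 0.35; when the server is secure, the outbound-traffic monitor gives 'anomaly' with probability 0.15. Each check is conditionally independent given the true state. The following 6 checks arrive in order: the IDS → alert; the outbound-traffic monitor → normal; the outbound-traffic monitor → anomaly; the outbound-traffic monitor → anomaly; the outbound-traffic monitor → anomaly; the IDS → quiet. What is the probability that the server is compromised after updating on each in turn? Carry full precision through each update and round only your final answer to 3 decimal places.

0.989

After the IDS='alert': P(compromised) = 0.3·0.8000 / (0.3·0.8000 + 0.1·0.2000) ≈ 0.9231
After the outbound-traffic monitor='normal': P(compromised) = 0.65·0.9231 / (0.65·0.9231 + 0.85·0.0769) ≈ 0.9017
After the outbound-traffic monitor='anomaly': P(compromised) = 0.35·0.9017 / (0.35·0.9017 + 0.15·0.0983) ≈ 0.9554
After the outbound-traffic monitor='anomaly': P(compromised) = 0.35·0.9554 / (0.35·0.9554 + 0.15·0.0446) ≈ 0.9804
After the outbound-traffic monitor='anomaly': P(compromised) = 0.35·0.9804 / (0.35·0.9804 + 0.15·0.0196) ≈ 0.9915
After the IDS='quiet': P(compromised) = 0.7·0.9915 / (0.7·0.9915 + 0.9·0.0085) ≈ 0.9891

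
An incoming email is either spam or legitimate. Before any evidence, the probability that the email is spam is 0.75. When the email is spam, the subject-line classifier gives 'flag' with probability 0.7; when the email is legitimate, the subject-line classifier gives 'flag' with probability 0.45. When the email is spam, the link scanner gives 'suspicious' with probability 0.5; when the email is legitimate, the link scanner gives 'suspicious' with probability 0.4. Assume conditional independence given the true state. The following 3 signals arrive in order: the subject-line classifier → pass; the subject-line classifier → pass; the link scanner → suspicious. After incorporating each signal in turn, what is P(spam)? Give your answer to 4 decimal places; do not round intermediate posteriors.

0.5273

Apply Bayes' rule sequentially, carrying P(spam) forward.
After the subject-line classifier='pass': P(spam) = 0.3·0.7500 / (0.3·0.7500 + 0.55·0.2500) ≈ 0.6207
After the subject-line classifier='pass': P(spam) = 0.3·0.6207 / (0.3·0.6207 + 0.55·0.3793) ≈ 0.4716
After the link scanner='suspicious': P(spam) = 0.5·0.4716 / (0.5·0.4716 + 0.4·0.5284) ≈ 0.5273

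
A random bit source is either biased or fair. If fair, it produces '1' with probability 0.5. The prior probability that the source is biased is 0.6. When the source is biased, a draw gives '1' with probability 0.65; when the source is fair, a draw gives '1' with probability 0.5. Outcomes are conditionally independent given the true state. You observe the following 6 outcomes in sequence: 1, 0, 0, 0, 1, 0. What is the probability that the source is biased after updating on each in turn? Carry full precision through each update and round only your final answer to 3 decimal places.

0.378

After '1': P(biased) = 0.65·0.6000 / (0.65·0.6000 + 0.5·0.4000) ≈ 0.6610
After '0': P(biased) = 0.35·0.6610 / (0.35·0.6610 + 0.5·0.3390) ≈ 0.5772
After '0': P(biased) = 0.35·0.5772 / (0.35·0.5772 + 0.5·0.4228) ≈ 0.4886
After '0': P(biased) = 0.35·0.4886 / (0.35·0.4886 + 0.5·0.5114) ≈ 0.4008
After '1': P(biased) = 0.65·0.4008 / (0.65·0.4008 + 0.5·0.5992) ≈ 0.4651
After '0': P(biased) = 0.35·0.4651 / (0.35·0.4651 + 0.5·0.5349) ≈ 0.3784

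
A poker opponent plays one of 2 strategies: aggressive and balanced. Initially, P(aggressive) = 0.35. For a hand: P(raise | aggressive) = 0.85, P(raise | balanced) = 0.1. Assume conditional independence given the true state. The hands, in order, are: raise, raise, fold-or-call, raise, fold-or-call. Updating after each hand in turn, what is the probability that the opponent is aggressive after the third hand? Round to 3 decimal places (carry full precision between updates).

After 'raise': P(aggressive) = 0.85·0.3500 / (0.85·0.3500 + 0.1·0.6500) ≈ 0.8207
After 'raise': P(aggressive) = 0.85·0.8207 / (0.85·0.8207 + 0.1·0.1793) ≈ 0.9749
After 'fold-or-call': P(aggressive) = 0.15·0.9749 / (0.15·0.9749 + 0.9·0.0251) ≈ 0.8664

0.866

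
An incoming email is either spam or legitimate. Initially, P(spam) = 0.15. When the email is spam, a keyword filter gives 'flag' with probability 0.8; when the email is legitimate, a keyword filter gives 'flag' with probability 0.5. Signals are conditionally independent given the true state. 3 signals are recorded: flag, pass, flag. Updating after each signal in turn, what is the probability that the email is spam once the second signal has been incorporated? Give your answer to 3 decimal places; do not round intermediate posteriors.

After 'flag': P(spam) = 0.8·0.1500 / (0.8·0.1500 + 0.5·0.8500) ≈ 0.2202
After 'pass': P(spam) = 0.2·0.2202 / (0.2·0.2202 + 0.5·0.7798) ≈ 0.1015

0.101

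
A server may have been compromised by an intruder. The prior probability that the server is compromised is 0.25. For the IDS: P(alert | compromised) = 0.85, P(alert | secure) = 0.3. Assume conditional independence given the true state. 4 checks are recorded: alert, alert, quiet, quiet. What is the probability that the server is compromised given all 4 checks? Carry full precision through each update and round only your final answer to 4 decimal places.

After 'alert': P(compromised) = 0.85·0.2500 / (0.85·0.2500 + 0.3·0.7500) ≈ 0.4857
After 'alert': P(compromised) = 0.85·0.4857 / (0.85·0.4857 + 0.3·0.5143) ≈ 0.7280
After 'quiet': P(compromised) = 0.15·0.7280 / (0.15·0.7280 + 0.7·0.2720) ≈ 0.3644
After 'quiet': P(compromised) = 0.15·0.3644 / (0.15·0.3644 + 0.7·0.6356) ≈ 0.1094

0.1094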